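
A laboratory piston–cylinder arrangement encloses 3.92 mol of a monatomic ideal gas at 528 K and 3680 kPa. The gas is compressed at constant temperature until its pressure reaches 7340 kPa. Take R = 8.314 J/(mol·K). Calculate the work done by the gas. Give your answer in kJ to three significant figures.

Isothermal process: W = nRT ln(V₂/V₁) = nRT ln(P₁/P₂).
W = (3.92)(8.314)(528) × ln(3680/7340)
  = 17208 × ln(0.5014) = 17208 × -0.6904
W_by_gas = -11881 J.

W ≈ -11.9 kJ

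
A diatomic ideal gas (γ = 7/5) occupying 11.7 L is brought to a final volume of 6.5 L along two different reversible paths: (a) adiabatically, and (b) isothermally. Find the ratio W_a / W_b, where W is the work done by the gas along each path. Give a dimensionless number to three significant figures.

W_a / W_b ≈ 1.13

Path (a) adiabatic: W = P₁V₁(1 − (V₁/V₂)^(γ−1))/(γ−1) → W_a/(P₁V₁) = -0.6626.
Path (b) isothermal: W = P₁V₁ ln(V₂/V₁) → W_b/(P₁V₁) = -0.5878.
W_a / W_b = -0.6626 / -0.5878 = 1.127.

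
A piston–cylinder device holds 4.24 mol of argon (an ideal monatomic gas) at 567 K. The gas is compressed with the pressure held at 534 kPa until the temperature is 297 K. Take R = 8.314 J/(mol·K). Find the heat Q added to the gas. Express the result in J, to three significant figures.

Isobaric: W = nRΔT = (4.24)(8.314)(-270) = -9518 J.
ΔU = nCᵥΔT with Cᵥ = 3R/2: ΔU = (4.24)(12.47)(-270) = -14277 J.
Q = ΔU + W = -14277 − 9518 = -23795 J.

Q ≈ -23800 J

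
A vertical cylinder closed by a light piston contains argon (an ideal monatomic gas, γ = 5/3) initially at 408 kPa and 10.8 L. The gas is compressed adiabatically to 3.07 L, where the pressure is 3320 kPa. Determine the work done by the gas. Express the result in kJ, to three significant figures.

Adiabatic: W = (P₁V₁ − P₂V₂)/(γ − 1) with γ = 5/3.
P₁V₁ = 4406 J, P₂V₂ = 10192 J.
W = (4406 − 10192) / 0.6667 = -8679 J.

W ≈ -8.68 kJ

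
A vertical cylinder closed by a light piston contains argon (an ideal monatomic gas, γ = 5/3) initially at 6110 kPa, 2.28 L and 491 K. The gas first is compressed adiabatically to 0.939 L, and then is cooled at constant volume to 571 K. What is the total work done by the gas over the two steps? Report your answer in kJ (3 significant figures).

Step 1 (adiabatic): W = (P₁V₁ − P₂V₂)/(γ−1) = (13931 − 25166)/0.667 = -16853 J.
Step 2 (isochoric): W = 0 (constant volume).
W_total = -16853 + 0 = -16853 J.

W_total ≈ -16.9 kJ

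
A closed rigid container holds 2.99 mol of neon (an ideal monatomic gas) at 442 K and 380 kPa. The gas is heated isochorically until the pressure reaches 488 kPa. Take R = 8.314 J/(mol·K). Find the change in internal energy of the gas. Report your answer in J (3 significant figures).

Constant volume ⇒ W = 0, so Q = ΔU = nCᵥΔT with Cᵥ = 3R/2 = 12.47 J/(mol·K).
At constant V, T₂/T₁ = P₂/P₁ ⇒ ΔT = T₁(P₂/P₁ − 1) = 442·(488/380 − 1) = 125.6 K.
ΔU = (2.99)(12.47)(125.6) = 4684 J.

ΔU ≈ 4680 J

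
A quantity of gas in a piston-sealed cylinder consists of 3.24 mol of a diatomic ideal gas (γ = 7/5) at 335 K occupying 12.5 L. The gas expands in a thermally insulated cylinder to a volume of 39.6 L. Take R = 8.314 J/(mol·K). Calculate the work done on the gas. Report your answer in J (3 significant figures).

Adiabatic: TV^(γ−1) = const with γ = 7/5.
T₂ = T₁ (V₁/V₂)^(γ−1) = 335 × (12.5/39.6)^0.4 = 335 × 0.6305 = 211.2 K.
W_by = nCᵥ(T₁ − T₂) = (3.24)(20.79)(335 − 211.2) = 8336 J.
Work on gas = −W_by = -8336 J.

W ≈ -8340 J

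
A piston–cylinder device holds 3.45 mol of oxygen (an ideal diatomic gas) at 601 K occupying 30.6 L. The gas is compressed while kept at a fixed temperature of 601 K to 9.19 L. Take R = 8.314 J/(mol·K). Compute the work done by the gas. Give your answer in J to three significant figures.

Isothermal: W = nRT ln(V₂/V₁).
W = (3.45)(8.314)(601) × ln(9.19/30.6)
  = 17239 × -1.203
W_by_gas = -20736 J.

W ≈ -20700 J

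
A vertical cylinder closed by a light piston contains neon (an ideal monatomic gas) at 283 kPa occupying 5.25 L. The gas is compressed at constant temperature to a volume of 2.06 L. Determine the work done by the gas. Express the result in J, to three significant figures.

W ≈ -1390 J

Isothermal: W = nRT ln(V₂/V₁) = P₁V₁ ln(V₂/V₁).
P₁V₁ = (283 kPa)(5.25 L) = 1486 J.
W = 1486 × ln(2.06/5.25) = 1486 × -0.9355
W_by_gas = -1390 J.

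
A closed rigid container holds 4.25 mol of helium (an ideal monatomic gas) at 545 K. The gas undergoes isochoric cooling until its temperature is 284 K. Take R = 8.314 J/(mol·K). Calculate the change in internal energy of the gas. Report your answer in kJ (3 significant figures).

Constant volume ⇒ W = 0, so Q = ΔU = nCᵥΔT with Cᵥ = 3R/2 = 12.47 J/(mol·K).
ΔU = (4.25)(12.47)(284 − 545) = -13833 J.

ΔU ≈ -13.8 kJ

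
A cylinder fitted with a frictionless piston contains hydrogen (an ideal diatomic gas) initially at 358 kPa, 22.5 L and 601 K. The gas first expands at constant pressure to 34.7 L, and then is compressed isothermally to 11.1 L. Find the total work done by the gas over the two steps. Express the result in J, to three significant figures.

Step 1 (isobaric): W = PΔV = (358 kPa)(34.7 − 22.5 L) = 4368 J.
After step 1: P = 358 kPa, V = 34.7 L, T = 926.9 K.
Step 2 (isothermal): W = P₁V₁ ln(V₂/V₁) = (12423) ln(11.1/34.7) = -14159 J.
W_total = 4368 − 14159 = -9792 J.

W_total ≈ -9790 J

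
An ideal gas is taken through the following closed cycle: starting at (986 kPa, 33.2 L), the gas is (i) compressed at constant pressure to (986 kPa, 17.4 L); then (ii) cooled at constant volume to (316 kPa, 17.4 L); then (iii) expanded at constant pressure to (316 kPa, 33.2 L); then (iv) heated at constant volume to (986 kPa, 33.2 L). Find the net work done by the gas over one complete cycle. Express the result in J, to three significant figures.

W_net ≈ -10600 J

Constant-volume legs do no work.
W(i) = (986)(17.4 − 33.2) = -15579 J; W(iii) = (316)(33.2 − 17.4) = 4993 J.
W_net = -15579 + 4993 = -10586 J (the counter-clockwise enclosed area).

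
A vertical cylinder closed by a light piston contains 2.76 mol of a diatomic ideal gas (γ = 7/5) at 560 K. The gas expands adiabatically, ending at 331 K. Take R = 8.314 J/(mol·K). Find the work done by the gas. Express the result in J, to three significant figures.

W ≈ 13100 J

Adiabatic ⇒ Q = 0, so W_by = −ΔU = nCᵥ(T₁ − T₂).
Cᵥ = 5R/2 = 20.79 J/(mol·K).
W = (2.76)(20.79)(560 − 331) = 13137 J.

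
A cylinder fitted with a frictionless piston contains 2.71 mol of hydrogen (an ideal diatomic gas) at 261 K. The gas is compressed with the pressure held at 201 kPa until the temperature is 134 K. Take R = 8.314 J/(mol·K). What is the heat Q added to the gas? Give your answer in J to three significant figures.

Isobaric: W = nRΔT = (2.71)(8.314)(-127) = -2861 J.
ΔU = nCᵥΔT with Cᵥ = 5R/2: ΔU = (2.71)(20.79)(-127) = -7154 J.
Q = ΔU + W = -7154 − 2861 = -10015 J.

Q ≈ -10000 J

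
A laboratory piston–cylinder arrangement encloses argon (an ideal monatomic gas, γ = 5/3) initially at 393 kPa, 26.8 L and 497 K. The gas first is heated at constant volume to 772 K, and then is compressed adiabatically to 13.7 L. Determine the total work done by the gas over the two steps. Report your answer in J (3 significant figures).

Step 1 (isochoric): W = 0 (constant volume).
After step 1: P = 610.5 kPa (V unchanged).
Step 2 (adiabatic): W = (P₁V₁ − P₂V₂)/(γ−1) = (16360 − 25590)/0.667 = -13844 J.
W_total = 0 − 13844 = -13844 J.

W_total ≈ -13800 J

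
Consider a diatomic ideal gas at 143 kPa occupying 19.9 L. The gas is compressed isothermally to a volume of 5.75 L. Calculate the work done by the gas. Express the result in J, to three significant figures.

Isothermal: W = nRT ln(V₂/V₁) = P₁V₁ ln(V₂/V₁).
P₁V₁ = (143 kPa)(19.9 L) = 2846 J.
W = 2846 × ln(5.75/19.9) = 2846 × -1.242
W_by_gas = -3533 J.

W ≈ -3530 J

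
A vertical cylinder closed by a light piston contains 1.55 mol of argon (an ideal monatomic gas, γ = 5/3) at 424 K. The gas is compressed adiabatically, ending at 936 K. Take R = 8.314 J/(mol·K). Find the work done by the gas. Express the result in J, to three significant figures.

Adiabatic ⇒ Q = 0, so W_by = −ΔU = nCᵥ(T₁ − T₂).
Cᵥ = 3R/2 = 12.47 J/(mol·K).
W = (1.55)(12.47)(424 − 936) = -9897 J.

W ≈ -9900 J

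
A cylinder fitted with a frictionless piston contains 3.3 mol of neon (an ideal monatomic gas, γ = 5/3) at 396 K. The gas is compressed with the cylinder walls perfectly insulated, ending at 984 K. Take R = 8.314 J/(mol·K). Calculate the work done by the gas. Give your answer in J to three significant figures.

W ≈ -24200 J

Adiabatic ⇒ Q = 0, so W_by = −ΔU = nCᵥ(T₁ − T₂).
Cᵥ = 3R/2 = 12.47 J/(mol·K).
W = (3.3)(12.47)(396 − 984) = -24199 J.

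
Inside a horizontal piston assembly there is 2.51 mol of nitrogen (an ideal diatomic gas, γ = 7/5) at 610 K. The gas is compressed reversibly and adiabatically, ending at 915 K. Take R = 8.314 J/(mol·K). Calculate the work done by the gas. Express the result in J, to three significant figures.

Adiabatic ⇒ Q = 0, so W_by = −ΔU = nCᵥ(T₁ − T₂).
Cᵥ = 5R/2 = 20.79 J/(mol·K).
W = (2.51)(20.79)(610 − 915) = -15912 J.

W ≈ -15900 J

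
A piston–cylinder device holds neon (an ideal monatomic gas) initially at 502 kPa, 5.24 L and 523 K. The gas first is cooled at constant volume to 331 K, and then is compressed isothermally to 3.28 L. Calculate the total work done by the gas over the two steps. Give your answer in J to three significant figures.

W_total ≈ -780 J

Step 1 (isochoric): W = 0 (constant volume).
After step 1: P = 317.7 kPa (V unchanged).
Step 2 (isothermal): W = P₁V₁ ln(V₂/V₁) = (1665) ln(3.28/5.24) = -779.9 J.
W_total = 0 − 779.9 = -779.9 J.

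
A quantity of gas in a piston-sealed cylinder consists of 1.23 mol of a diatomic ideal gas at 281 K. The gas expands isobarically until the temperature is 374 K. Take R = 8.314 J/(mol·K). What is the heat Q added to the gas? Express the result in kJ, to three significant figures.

Q ≈ 3.33 kJ

Isobaric: W = nRΔT = (1.23)(8.314)(93) = 951 J.
ΔU = nCᵥΔT with Cᵥ = 5R/2: ΔU = (1.23)(20.79)(93) = 2378 J.
Q = ΔU + W = 2378 + 951 = 3329 J.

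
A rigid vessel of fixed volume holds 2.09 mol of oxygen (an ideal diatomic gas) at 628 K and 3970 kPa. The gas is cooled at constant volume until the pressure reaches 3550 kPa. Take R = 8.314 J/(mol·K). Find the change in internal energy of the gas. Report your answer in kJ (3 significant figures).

ΔU ≈ -2.89 kJ

Constant volume ⇒ W = 0, so Q = ΔU = nCᵥΔT with Cᵥ = 5R/2 = 20.79 J/(mol·K).
At constant V, T₂/T₁ = P₂/P₁ ⇒ ΔT = T₁(P₂/P₁ − 1) = 628·(3550/3970 − 1) = -66.44 K.
ΔU = (2.09)(20.79)(-66.44) = -2886 J.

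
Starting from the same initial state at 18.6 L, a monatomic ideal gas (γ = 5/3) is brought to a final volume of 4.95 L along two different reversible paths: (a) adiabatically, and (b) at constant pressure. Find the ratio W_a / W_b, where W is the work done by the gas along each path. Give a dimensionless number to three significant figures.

Path (a) adiabatic: W = P₁V₁(1 − (V₁/V₂)^(γ−1))/(γ−1) → W_a/(P₁V₁) = -2.125.
Path (b) isobaric: W = P₁(V₂ − V₁) → W_b/(P₁V₁) = -0.7339.
W_a / W_b = -2.125 / -0.7339 = 2.896.

W_a / W_b ≈ 2.90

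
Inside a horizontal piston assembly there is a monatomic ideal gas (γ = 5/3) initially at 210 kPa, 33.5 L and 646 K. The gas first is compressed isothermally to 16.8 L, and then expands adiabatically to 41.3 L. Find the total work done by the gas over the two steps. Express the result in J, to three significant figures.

Step 1 (isothermal): W = P₁V₁ ln(V₂/V₁) = (7035) ln(16.8/33.5) = -4855 J.
After step 1: P = 418.8 kPa, V = 16.8 L, T = 646 K.
Step 2 (adiabatic): W = (P₁V₁ − P₂V₂)/(γ−1) = (7035 − 3862)/0.667 = 4759 J.
W_total = -4855 + 4759 = -96.15 J.

W_total ≈ -96.2 J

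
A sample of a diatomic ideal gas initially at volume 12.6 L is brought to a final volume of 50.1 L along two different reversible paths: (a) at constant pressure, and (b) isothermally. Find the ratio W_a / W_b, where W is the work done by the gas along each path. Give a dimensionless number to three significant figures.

Path (a) isobaric: W = P₁(V₂ − V₁) → W_a/(P₁V₁) = 2.976.
Path (b) isothermal: W = P₁V₁ ln(V₂/V₁) → W_b/(P₁V₁) = 1.38.
W_a / W_b = 2.976 / 1.38 = 2.156.

W_a / W_b ≈ 2.16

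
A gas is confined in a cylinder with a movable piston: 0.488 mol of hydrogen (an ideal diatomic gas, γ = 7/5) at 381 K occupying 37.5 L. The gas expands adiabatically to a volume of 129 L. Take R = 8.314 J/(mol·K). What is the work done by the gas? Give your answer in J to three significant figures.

Adiabatic: TV^(γ−1) = const with γ = 7/5.
T₂ = T₁ (V₁/V₂)^(γ−1) = 381 × (37.5/129)^0.4 = 381 × 0.6101 = 232.4 K.
W_by = nCᵥ(T₁ − T₂) = (0.488)(20.79)(381 − 232.4) = 1507 J.

W ≈ 1510 J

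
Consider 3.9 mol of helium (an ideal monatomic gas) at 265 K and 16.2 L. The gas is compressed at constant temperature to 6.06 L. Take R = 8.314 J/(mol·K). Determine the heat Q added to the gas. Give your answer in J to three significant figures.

Q ≈ -8450 J

Isothermal ⇒ ΔU = 0, so Q = W = nRT ln(V₂/V₁).
Q = (3.9)(8.314)(265) ln(6.06/16.2) = 8593 × -0.9833 = -8449 J.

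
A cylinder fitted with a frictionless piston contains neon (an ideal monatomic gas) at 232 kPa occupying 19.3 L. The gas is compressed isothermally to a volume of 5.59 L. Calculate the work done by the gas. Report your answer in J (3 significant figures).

Isothermal: W = nRT ln(V₂/V₁) = P₁V₁ ln(V₂/V₁).
P₁V₁ = (232 kPa)(19.3 L) = 4478 J.
W = 4478 × ln(5.59/19.3) = 4478 × -1.239
W_by_gas = -5548 J.

W ≈ -5550 J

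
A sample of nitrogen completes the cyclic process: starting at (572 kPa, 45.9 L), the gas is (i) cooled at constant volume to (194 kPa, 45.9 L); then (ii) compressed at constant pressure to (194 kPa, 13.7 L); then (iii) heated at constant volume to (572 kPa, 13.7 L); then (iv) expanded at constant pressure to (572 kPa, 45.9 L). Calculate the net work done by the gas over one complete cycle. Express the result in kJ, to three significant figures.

Constant-volume legs do no work.
W(ii) = (194)(13.7 − 45.9) = -6247 J; W(iv) = (572)(45.9 − 13.7) = 18418 J.
W_net = -6247 + 18418 = 12172 J (the clockwise enclosed area).

W_net ≈ 12.2 kJ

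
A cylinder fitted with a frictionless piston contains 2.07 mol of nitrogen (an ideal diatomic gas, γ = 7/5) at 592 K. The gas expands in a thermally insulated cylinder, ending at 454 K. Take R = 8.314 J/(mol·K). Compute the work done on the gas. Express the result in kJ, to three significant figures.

Adiabatic ⇒ Q = 0, so W_by = −ΔU = nCᵥ(T₁ − T₂).
Cᵥ = 5R/2 = 20.79 J/(mol·K).
W = (2.07)(20.79)(592 − 454) = 5937 J.
Work on gas = −W_by = -5937 J.

W ≈ -5.94 kJ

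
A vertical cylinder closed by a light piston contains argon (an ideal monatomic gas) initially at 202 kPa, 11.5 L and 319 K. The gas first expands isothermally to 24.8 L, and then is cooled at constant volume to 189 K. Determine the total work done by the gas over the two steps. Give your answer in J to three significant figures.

Step 1 (isothermal): W = P₁V₁ ln(V₂/V₁) = (2323) ln(24.8/11.5) = 1785 J.
Step 2 (isochoric): W = 0 (constant volume).
W_total = 1785 + 0 = 1785 J.

W_total ≈ 1790 J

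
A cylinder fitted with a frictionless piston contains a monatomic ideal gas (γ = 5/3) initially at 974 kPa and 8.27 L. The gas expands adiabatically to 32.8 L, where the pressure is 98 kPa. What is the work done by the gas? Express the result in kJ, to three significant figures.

Adiabatic: W = (P₁V₁ − P₂V₂)/(γ − 1) with γ = 5/3.
P₁V₁ = 8055 J, P₂V₂ = 3214 J.
W = (8055 − 3214) / 0.6667 = 7261 J.

W ≈ 7.26 kJ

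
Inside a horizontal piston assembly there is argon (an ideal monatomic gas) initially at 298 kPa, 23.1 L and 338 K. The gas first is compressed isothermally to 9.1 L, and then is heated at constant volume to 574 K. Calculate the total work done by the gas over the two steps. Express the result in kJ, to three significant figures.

Step 1 (isothermal): W = P₁V₁ ln(V₂/V₁) = (6884) ln(9.1/23.1) = -6413 J.
Step 2 (isochoric): W = 0 (constant volume).
W_total = -6413 + 0 = -6413 J.

W_total ≈ -6.41 kJ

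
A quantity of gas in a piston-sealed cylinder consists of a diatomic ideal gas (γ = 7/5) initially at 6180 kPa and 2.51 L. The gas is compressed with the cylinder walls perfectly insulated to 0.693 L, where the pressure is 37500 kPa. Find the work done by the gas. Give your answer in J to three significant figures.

Adiabatic: W = (P₁V₁ − P₂V₂)/(γ − 1) with γ = 7/5.
P₁V₁ = 15512 J, P₂V₂ = 25987 J.
W = (15512 − 25987) / 0.4 = -26189 J.

W ≈ -26200 J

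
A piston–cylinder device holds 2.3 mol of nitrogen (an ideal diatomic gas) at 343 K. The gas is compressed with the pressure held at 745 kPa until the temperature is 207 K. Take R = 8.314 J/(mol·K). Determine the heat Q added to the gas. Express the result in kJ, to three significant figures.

Isobaric: W = nRΔT = (2.3)(8.314)(-136) = -2601 J.
ΔU = nCᵥΔT with Cᵥ = 5R/2: ΔU = (2.3)(20.79)(-136) = -6502 J.
Q = ΔU + W = -6502 − 2601 = -9102 J.

Q ≈ -9.10 kJ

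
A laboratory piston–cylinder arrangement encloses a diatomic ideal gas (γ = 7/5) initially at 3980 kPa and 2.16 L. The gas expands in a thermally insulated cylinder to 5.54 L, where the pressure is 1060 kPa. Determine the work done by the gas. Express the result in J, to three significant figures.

Adiabatic: W = (P₁V₁ − P₂V₂)/(γ − 1) with γ = 7/5.
P₁V₁ = 8597 J, P₂V₂ = 5872 J.
W = (8597 − 5872) / 0.4 = 6811 J.

W ≈ 6810 J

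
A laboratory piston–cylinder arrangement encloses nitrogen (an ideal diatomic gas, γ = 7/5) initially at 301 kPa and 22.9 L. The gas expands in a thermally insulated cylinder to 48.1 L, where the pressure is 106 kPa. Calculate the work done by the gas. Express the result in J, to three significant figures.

W ≈ 4490 J

Adiabatic: W = (P₁V₁ − P₂V₂)/(γ − 1) with γ = 7/5.
P₁V₁ = 6893 J, P₂V₂ = 5099 J.
W = (6893 − 5099) / 0.4 = 4486 J.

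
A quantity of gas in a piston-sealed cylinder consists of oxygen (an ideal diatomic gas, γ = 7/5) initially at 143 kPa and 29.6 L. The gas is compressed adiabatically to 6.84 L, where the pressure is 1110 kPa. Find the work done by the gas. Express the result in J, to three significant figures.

W ≈ -8400 J

Adiabatic: W = (P₁V₁ − P₂V₂)/(γ − 1) with γ = 7/5.
P₁V₁ = 4233 J, P₂V₂ = 7592 J.
W = (4233 − 7592) / 0.4 = -8399 J.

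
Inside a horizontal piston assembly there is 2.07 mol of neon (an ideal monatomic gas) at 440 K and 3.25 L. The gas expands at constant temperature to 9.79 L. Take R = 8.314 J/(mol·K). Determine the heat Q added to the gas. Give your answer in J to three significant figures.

Isothermal ⇒ ΔU = 0, so Q = W = nRT ln(V₂/V₁).
Q = (2.07)(8.314)(440) ln(9.79/3.25) = 7572 × 1.103 = 8350 J.

Q ≈ 8350 J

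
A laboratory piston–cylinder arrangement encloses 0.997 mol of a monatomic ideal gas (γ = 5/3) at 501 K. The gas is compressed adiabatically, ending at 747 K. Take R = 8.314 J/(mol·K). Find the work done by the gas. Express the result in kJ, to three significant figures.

W ≈ -3.06 kJ

Adiabatic ⇒ Q = 0, so W_by = −ΔU = nCᵥ(T₁ − T₂).
Cᵥ = 3R/2 = 12.47 J/(mol·K).
W = (0.997)(12.47)(501 − 747) = -3059 J.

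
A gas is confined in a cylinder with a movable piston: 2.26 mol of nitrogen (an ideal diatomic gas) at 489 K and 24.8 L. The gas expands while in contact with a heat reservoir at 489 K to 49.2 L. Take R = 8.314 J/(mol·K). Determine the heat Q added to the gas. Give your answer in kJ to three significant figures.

Isothermal ⇒ ΔU = 0, so Q = W = nRT ln(V₂/V₁).
Q = (2.26)(8.314)(489) ln(49.2/24.8) = 9188 × 0.685 = 6294 J.

Q ≈ 6.29 kJ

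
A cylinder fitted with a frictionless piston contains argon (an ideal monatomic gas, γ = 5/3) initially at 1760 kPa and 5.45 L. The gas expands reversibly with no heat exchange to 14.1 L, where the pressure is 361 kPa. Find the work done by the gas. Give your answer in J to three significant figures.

Adiabatic: W = (P₁V₁ − P₂V₂)/(γ − 1) with γ = 5/3.
P₁V₁ = 9592 J, P₂V₂ = 5090 J.
W = (9592 − 5090) / 0.6667 = 6753 J.

W ≈ 6750 J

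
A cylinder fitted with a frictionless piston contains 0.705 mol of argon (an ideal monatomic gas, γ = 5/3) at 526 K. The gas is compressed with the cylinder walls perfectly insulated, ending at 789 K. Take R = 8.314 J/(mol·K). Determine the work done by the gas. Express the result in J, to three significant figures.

Adiabatic ⇒ Q = 0, so W_by = −ΔU = nCᵥ(T₁ − T₂).
Cᵥ = 3R/2 = 12.47 J/(mol·K).
W = (0.705)(12.47)(526 − 789) = -2312 J.

W ≈ -2310 J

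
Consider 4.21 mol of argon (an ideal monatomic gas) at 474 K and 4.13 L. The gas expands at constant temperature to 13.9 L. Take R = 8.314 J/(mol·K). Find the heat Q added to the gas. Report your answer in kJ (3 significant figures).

Q ≈ 20.1 kJ

Isothermal ⇒ ΔU = 0, so Q = W = nRT ln(V₂/V₁).
Q = (4.21)(8.314)(474) ln(13.9/4.13) = 16591 × 1.214 = 20135 J.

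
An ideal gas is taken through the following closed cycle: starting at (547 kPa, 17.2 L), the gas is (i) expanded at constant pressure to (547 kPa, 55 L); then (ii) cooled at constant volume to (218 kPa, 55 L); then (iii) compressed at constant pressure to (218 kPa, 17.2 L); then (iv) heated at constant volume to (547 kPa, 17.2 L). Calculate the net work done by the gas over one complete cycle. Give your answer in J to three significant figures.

Constant-volume legs do no work.
W(i) = (547)(55 − 17.2) = 20677 J; W(iii) = (218)(17.2 − 55) = -8240 J.
W_net = 20677 − 8240 = 12436 J (the clockwise enclosed area).

W_net ≈ 12400 J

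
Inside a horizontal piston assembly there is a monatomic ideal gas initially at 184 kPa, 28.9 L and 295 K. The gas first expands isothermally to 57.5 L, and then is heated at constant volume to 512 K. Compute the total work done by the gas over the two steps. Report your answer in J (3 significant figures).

Step 1 (isothermal): W = P₁V₁ ln(V₂/V₁) = (5318) ln(57.5/28.9) = 3658 J.
Step 2 (isochoric): W = 0 (constant volume).
W_total = 3658 + 0 = 3658 J.

W_total ≈ 3660 J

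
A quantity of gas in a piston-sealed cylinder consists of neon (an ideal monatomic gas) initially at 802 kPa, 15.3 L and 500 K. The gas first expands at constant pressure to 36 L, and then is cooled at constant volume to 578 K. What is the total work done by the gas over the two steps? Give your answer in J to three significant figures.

Step 1 (isobaric): W = PΔV = (802 kPa)(36 − 15.3 L) = 16601 J.
Step 2 (isochoric): W = 0 (constant volume).
W_total = 16601 + 0 = 16601 J.

W_total ≈ 16600 J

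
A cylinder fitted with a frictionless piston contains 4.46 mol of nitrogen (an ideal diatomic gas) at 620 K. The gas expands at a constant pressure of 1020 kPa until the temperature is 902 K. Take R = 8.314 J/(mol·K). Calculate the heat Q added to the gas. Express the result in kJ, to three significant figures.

Isobaric: W = nRΔT = (4.46)(8.314)(282) = 10457 J.
ΔU = nCᵥΔT with Cᵥ = 5R/2: ΔU = (4.46)(20.79)(282) = 26142 J.
Q = ΔU + W = 26142 + 10457 = 36598 J.

Q ≈ 36.6 kJ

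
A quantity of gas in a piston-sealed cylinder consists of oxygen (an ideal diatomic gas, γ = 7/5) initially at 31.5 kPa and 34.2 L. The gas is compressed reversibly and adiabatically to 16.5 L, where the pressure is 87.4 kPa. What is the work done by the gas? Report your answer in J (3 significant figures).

W ≈ -912 J

Adiabatic: W = (P₁V₁ − P₂V₂)/(γ − 1) with γ = 7/5.
P₁V₁ = 1077 J, P₂V₂ = 1442 J.
W = (1077 − 1442) / 0.4 = -912 J.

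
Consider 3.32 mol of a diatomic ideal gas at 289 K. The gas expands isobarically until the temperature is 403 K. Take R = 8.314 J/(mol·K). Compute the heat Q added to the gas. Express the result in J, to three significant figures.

Q ≈ 11000 J

Isobaric: W = nRΔT = (3.32)(8.314)(114) = 3147 J.
ΔU = nCᵥΔT with Cᵥ = 5R/2: ΔU = (3.32)(20.79)(114) = 7867 J.
Q = ΔU + W = 7867 + 3147 = 11013 J.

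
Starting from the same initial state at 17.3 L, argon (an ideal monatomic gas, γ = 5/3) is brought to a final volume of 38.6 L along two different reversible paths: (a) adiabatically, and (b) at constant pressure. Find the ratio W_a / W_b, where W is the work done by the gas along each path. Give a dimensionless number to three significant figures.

Path (a) adiabatic: W = P₁V₁(1 − (V₁/V₂)^(γ−1))/(γ−1) → W_a/(P₁V₁) = 0.6215.
Path (b) isobaric: W = P₁(V₂ − V₁) → W_b/(P₁V₁) = 1.231.
W_a / W_b = 0.6215 / 1.231 = 0.5048.

W_a / W_b ≈ 0.505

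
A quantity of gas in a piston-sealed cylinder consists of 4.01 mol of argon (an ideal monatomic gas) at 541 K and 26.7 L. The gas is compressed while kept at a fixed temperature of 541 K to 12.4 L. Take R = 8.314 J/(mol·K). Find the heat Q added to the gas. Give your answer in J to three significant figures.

Isothermal ⇒ ΔU = 0, so Q = W = nRT ln(V₂/V₁).
Q = (4.01)(8.314)(541) ln(12.4/26.7) = 18036 × -0.767 = -13833 J.

Q ≈ -13800 J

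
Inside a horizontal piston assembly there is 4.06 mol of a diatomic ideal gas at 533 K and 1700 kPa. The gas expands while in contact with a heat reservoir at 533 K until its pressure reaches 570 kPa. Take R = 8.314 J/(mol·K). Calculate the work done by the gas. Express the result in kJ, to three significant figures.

W ≈ 19.7 kJ

Isothermal process: W = nRT ln(V₂/V₁) = nRT ln(P₁/P₂).
W = (4.06)(8.314)(533) × ln(1700/570)
  = 17991 × ln(2.982) = 17991 × 1.093
W_by_gas = 19660 J.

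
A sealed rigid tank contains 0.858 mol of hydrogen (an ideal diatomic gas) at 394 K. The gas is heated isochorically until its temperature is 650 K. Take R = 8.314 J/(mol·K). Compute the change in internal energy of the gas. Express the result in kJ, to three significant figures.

ΔU ≈ 4.57 kJ

Constant volume ⇒ W = 0, so Q = ΔU = nCᵥΔT with Cᵥ = 5R/2 = 20.79 J/(mol·K).
ΔU = (0.858)(20.79)(650 − 394) = 4565 J.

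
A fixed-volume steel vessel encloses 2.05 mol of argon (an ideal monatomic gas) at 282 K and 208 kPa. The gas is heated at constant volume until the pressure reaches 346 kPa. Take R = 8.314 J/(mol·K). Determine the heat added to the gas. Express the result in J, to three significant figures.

Constant volume ⇒ W = 0, so Q = ΔU = nCᵥΔT with Cᵥ = 3R/2 = 12.47 J/(mol·K).
At constant V, T₂/T₁ = P₂/P₁ ⇒ ΔT = T₁(P₂/P₁ − 1) = 282·(346/208 − 1) = 187.1 K.
ΔU = (2.05)(12.47)(187.1) = 4783 J.

Q ≈ 4780 J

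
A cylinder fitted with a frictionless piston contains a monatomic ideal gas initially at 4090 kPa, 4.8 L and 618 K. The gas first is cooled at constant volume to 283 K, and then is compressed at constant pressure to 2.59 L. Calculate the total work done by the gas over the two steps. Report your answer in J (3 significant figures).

Step 1 (isochoric): W = 0 (constant volume).
After step 1: P = 1873 kPa (V unchanged).
Step 2 (isobaric): W = PΔV = (1873 kPa)(2.59 − 4.8 L) = -4139 J.
W_total = 0 − 4139 = -4139 J.

W_total ≈ -4140 J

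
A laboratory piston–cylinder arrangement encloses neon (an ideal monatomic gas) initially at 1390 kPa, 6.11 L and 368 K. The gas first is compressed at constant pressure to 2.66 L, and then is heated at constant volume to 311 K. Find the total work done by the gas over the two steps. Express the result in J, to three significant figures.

Step 1 (isobaric): W = PΔV = (1390 kPa)(2.66 − 6.11 L) = -4796 J.
Step 2 (isochoric): W = 0 (constant volume).
W_total = -4796 + 0 = -4796 J.

W_total ≈ -4800 J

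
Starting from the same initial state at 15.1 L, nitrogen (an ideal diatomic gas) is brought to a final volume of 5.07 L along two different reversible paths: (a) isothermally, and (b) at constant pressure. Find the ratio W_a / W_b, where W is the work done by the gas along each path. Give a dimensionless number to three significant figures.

Path (a) isothermal: W = P₁V₁ ln(V₂/V₁) → W_a/(P₁V₁) = -1.091.
Path (b) isobaric: W = P₁(V₂ − V₁) → W_b/(P₁V₁) = -0.6642.
W_a / W_b = -1.091 / -0.6642 = 1.643.

W_a / W_b ≈ 1.64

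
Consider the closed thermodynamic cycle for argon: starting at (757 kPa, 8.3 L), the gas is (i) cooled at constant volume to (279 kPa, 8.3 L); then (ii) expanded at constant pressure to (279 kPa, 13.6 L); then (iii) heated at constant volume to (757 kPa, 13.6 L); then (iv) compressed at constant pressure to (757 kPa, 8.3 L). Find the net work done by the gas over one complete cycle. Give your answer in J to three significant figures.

W_net ≈ -2530 J

Constant-volume legs do no work.
W(ii) = (279)(13.6 − 8.3) = 1479 J; W(iv) = (757)(8.3 − 13.6) = -4012 J.
W_net = 1479 − 4012 = -2533 J (the counter-clockwise enclosed area).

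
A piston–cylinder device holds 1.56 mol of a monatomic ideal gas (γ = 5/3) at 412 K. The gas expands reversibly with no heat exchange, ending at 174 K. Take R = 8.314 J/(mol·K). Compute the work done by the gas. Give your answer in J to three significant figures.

Adiabatic ⇒ Q = 0, so W_by = −ΔU = nCᵥ(T₁ − T₂).
Cᵥ = 3R/2 = 12.47 J/(mol·K).
W = (1.56)(12.47)(412 − 174) = 4630 J.

W ≈ 4630 J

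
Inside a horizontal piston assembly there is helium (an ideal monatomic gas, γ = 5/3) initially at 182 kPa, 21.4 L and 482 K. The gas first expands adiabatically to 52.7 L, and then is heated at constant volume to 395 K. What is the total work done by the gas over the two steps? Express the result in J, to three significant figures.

Step 1 (adiabatic): W = (P₁V₁ − P₂V₂)/(γ−1) = (3895 − 2136)/0.667 = 2639 J.
Step 2 (isochoric): W = 0 (constant volume).
W_total = 2639 + 0 = 2639 J.

W_total ≈ 2640 J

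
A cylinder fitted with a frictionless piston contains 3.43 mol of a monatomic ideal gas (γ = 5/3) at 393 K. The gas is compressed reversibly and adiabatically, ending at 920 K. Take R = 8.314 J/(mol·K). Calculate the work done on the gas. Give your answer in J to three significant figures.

W ≈ 22500 J

Adiabatic ⇒ Q = 0, so W_by = −ΔU = nCᵥ(T₁ − T₂).
Cᵥ = 3R/2 = 12.47 J/(mol·K).
W = (3.43)(12.47)(393 − 920) = -22543 J.
Work on gas = −W_by = 22543 J.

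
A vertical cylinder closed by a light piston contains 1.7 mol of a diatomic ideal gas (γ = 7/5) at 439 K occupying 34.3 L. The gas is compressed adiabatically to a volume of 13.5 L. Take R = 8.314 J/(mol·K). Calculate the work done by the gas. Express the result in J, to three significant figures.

W ≈ -7010 J

Adiabatic: TV^(γ−1) = const with γ = 7/5.
T₂ = T₁ (V₁/V₂)^(γ−1) = 439 × (34.3/13.5)^0.4 = 439 × 1.452 = 637.5 K.
W_by = nCᵥ(T₁ − T₂) = (1.7)(20.79)(439 − 637.5) = -7012 J.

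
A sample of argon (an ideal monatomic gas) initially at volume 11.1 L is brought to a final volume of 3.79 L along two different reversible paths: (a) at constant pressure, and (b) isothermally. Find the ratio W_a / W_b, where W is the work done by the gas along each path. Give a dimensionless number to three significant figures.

Path (a) isobaric: W = P₁(V₂ − V₁) → W_a/(P₁V₁) = -0.6586.
Path (b) isothermal: W = P₁V₁ ln(V₂/V₁) → W_b/(P₁V₁) = -1.075.
W_a / W_b = -0.6586 / -1.075 = 0.6129.

W_a / W_b ≈ 0.613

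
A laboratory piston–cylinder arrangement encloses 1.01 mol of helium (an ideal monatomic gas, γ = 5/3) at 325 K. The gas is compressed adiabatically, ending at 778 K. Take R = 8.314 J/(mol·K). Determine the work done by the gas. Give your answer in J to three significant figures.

W ≈ -5710 J

Adiabatic ⇒ Q = 0, so W_by = −ΔU = nCᵥ(T₁ − T₂).
Cᵥ = 3R/2 = 12.47 J/(mol·K).
W = (1.01)(12.47)(325 − 778) = -5706 J.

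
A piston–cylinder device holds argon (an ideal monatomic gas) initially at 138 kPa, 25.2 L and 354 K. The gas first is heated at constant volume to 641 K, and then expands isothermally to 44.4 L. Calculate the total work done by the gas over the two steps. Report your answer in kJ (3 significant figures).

W_total ≈ 3.57 kJ

Step 1 (isochoric): W = 0 (constant volume).
After step 1: P = 249.9 kPa (V unchanged).
Step 2 (isothermal): W = P₁V₁ ln(V₂/V₁) = (6297) ln(44.4/25.2) = 3567 J.
W_total = 0 + 3567 = 3567 J.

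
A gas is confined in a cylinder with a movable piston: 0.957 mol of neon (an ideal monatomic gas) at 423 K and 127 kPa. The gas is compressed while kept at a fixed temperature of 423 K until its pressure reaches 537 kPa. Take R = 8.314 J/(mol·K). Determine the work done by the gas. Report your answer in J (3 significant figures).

W ≈ -4850 J

Isothermal process: W = nRT ln(V₂/V₁) = nRT ln(P₁/P₂).
W = (0.957)(8.314)(423) × ln(127/537)
  = 3366 × ln(0.2365) = 3366 × -1.442
W_by_gas = -4853 J.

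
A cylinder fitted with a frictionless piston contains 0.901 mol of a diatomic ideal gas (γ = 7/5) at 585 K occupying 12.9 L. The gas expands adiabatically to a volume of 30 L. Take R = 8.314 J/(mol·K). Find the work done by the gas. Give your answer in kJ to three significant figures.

Adiabatic: TV^(γ−1) = const with γ = 7/5.
T₂ = T₁ (V₁/V₂)^(γ−1) = 585 × (12.9/30)^0.4 = 585 × 0.7135 = 417.4 K.
W_by = nCᵥ(T₁ − T₂) = (0.901)(20.79)(585 − 417.4) = 3139 J.

W ≈ 3.14 kJ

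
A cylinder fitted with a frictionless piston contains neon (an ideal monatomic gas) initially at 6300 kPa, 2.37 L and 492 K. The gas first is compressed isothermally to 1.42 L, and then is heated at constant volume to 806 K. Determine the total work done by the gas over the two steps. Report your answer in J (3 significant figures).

W_total ≈ -7650 J

Step 1 (isothermal): W = P₁V₁ ln(V₂/V₁) = (14931) ln(1.42/2.37) = -7648 J.
Step 2 (isochoric): W = 0 (constant volume).
W_total = -7648 + 0 = -7648 J.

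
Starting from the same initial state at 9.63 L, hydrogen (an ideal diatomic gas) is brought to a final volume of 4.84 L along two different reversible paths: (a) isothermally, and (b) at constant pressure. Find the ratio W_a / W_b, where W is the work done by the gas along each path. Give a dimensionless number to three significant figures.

W_a / W_b ≈ 1.38

Path (a) isothermal: W = P₁V₁ ln(V₂/V₁) → W_a/(P₁V₁) = -0.688.
Path (b) isobaric: W = P₁(V₂ − V₁) → W_b/(P₁V₁) = -0.4974.
W_a / W_b = -0.688 / -0.4974 = 1.383.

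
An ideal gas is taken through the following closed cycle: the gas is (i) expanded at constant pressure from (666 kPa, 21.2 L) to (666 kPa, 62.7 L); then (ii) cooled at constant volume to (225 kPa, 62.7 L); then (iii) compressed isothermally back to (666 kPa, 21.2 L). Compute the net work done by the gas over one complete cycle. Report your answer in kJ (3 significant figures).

Leg (i): W = PΔV = (666)(62.7 − 21.2) = 27639 J.
Leg (ii): W = 0.
Leg (iii): W = PᵢVᵢ ln(V_f/Vᵢ) = (14108) ln(21.2/62.7) = -15298 J.
W_net = 27639 − 15298 = 12341 J.

W_net ≈ 12.3 kJ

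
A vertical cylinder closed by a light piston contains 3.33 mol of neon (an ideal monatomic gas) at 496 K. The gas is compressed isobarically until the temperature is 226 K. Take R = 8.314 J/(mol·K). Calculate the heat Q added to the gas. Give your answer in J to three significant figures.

Isobaric: W = nRΔT = (3.33)(8.314)(-270) = -7475 J.
ΔU = nCᵥΔT with Cᵥ = 3R/2: ΔU = (3.33)(12.47)(-270) = -11213 J.
Q = ΔU + W = -11213 − 7475 = -18688 J.

Q ≈ -18700 J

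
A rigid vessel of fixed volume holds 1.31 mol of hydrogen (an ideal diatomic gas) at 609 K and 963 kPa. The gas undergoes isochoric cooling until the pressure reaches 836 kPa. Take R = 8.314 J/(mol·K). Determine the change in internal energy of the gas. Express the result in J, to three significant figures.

ΔU ≈ -2190 J

Constant volume ⇒ W = 0, so Q = ΔU = nCᵥΔT with Cᵥ = 5R/2 = 20.79 J/(mol·K).
At constant V, T₂/T₁ = P₂/P₁ ⇒ ΔT = T₁(P₂/P₁ − 1) = 609·(836/963 − 1) = -80.31 K.
ΔU = (1.31)(20.79)(-80.31) = -2187 J.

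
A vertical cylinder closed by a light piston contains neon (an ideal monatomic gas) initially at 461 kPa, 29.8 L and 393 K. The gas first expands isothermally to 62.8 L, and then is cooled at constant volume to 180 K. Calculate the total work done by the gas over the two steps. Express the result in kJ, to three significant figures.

W_total ≈ 10.2 kJ

Step 1 (isothermal): W = P₁V₁ ln(V₂/V₁) = (13738) ln(62.8/29.8) = 10241 J.
Step 2 (isochoric): W = 0 (constant volume).
W_total = 10241 + 0 = 10241 J.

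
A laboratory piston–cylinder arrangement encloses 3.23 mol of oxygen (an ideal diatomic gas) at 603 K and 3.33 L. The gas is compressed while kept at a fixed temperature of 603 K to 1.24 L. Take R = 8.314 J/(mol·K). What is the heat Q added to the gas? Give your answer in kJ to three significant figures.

Q ≈ -16.0 kJ

Isothermal ⇒ ΔU = 0, so Q = W = nRT ln(V₂/V₁).
Q = (3.23)(8.314)(603) ln(1.24/3.33) = 16193 × -0.9879 = -15997 J.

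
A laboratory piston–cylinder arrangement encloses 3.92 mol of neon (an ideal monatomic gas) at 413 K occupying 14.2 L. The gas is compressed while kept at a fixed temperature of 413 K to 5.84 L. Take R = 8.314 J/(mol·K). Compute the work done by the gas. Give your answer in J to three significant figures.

Isothermal: W = nRT ln(V₂/V₁).
W = (3.92)(8.314)(413) × ln(5.84/14.2)
  = 13460 × -0.8885
W_by_gas = -11959 J.

W ≈ -12000 J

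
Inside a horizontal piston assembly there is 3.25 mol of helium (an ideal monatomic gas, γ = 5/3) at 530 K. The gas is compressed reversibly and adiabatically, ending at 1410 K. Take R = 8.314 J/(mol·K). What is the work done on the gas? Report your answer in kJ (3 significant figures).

W ≈ 35.7 kJ

Adiabatic ⇒ Q = 0, so W_by = −ΔU = nCᵥ(T₁ − T₂).
Cᵥ = 3R/2 = 12.47 J/(mol·K).
W = (3.25)(12.47)(530 − 1410) = -35667 J.
Work on gas = −W_by = 35667 J.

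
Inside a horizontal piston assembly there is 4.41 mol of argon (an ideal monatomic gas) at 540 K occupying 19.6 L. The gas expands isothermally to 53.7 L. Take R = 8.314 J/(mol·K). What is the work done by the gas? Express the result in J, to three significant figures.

Isothermal: W = nRT ln(V₂/V₁).
W = (4.41)(8.314)(540) × ln(53.7/19.6)
  = 19799 × 1.008
W_by_gas = 19955 J.

W ≈ 20000 J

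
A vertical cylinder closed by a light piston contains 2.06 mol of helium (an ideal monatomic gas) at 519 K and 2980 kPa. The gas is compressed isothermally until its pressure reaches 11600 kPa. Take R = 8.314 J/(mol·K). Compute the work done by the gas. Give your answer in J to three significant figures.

Isothermal process: W = nRT ln(V₂/V₁) = nRT ln(P₁/P₂).
W = (2.06)(8.314)(519) × ln(2980/11600)
  = 8889 × ln(0.2569) = 8889 × -1.359
W_by_gas = -12081 J.

W ≈ -12100 J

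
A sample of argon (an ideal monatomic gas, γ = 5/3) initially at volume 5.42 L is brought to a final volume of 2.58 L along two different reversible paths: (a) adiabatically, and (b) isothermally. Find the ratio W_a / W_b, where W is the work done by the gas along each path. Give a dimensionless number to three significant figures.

W_a / W_b ≈ 1.29

Path (a) adiabatic: W = P₁V₁(1 − (V₁/V₂)^(γ−1))/(γ−1) → W_a/(P₁V₁) = -0.9604.
Path (b) isothermal: W = P₁V₁ ln(V₂/V₁) → W_b/(P₁V₁) = -0.7423.
W_a / W_b = -0.9604 / -0.7423 = 1.294.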